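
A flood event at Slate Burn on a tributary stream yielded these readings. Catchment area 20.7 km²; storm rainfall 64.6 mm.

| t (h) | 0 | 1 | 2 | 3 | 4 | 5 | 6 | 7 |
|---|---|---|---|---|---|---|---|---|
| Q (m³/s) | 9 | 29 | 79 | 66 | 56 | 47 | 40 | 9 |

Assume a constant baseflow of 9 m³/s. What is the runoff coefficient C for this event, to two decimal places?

C ≈ 0.71

ΣQ_DR = 263.0 m³/s; V = ΣQ_DR·Δt = 9.468 × 10^5 m³.
Runoff depth d = V / A = 45.74 mm.
C = d / P = 45.74 / 64.6 = 0.71.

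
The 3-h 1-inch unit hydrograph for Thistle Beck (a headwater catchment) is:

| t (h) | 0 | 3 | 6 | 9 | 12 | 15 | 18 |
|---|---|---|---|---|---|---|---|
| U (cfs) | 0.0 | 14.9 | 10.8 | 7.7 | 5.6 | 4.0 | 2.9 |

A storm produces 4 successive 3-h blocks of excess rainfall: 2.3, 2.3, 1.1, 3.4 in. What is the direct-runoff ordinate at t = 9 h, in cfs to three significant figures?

Q ≈ 58.9 cfs

By discrete convolution, Q_j = Σ (P_i / 1 in) · U_{j−i}.
At t = 9 h (j=3): Q = (2.3/1)·7.7 + (2.3/1)·10.8 + (1.1/1)·14.9 + (3.4/1)·0.0 = 58.9 cfs.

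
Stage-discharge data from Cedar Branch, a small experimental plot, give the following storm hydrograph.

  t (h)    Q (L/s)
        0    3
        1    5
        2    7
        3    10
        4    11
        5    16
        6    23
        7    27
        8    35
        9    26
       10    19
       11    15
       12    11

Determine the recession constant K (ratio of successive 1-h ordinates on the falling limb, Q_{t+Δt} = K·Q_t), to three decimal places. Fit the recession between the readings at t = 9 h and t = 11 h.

Using the recession-limb readings at t = 9 h and t = 11 h: Q falls from 26 to 15 L/s over 2 intervals.
K = (Q₂/Q₁)^(1/2) = (15/26)^(1/2) = 0.760.

K ≈ 0.760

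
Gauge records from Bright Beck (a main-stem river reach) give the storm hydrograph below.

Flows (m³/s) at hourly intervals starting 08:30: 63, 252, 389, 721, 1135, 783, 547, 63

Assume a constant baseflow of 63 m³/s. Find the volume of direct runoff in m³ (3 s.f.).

Direct-runoff ordinates (Q − Q_b): 0.0, 189.0, 326.0, 658.0, 1072.0, 720.0, 484.0, 0.0 m³/s.
ΣQ_DR = 3449 m³/s.
With Δt = 1 h = 3600 s, V = ΣQ_DR · Δt = 3449 × 3600 = 1.24 × 10^7 m³.

V ≈ 1.24 × 10^7 m³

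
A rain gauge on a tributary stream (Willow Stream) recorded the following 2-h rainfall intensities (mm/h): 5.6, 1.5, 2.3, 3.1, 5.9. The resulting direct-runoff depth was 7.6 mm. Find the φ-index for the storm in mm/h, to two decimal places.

φ ≈ 3.85 mm/h

Only the 2 blocks with intensity above φ contribute runoff: 5.6, 5.9 mm/h.
Σ(I−φ)·Δt = d  ⇒  (5.6+5.9 − 2φ)·2 = 7.6
φ = (11.50 − 7.6/2) / 2 = 3.85 mm/h.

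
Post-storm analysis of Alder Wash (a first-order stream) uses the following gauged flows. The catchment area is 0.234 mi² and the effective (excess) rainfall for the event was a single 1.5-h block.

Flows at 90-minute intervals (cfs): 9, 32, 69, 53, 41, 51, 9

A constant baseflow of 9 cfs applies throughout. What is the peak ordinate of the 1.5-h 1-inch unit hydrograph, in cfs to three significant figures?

Direct runoff: 0.0, 23.0, 60.0, 44.0, 32.0, 42.0, 0.0 cfs; ΣQ_DR = 201.0 cfs, peak = 60.0 cfs.
Runoff depth d = ΣQ_DR·Δt / A = 201.0 × 5400 / (0.234 mi²) = 1.997 in.
The 1-inch UH is the DRH scaled by (1 in)/d, so U_p = 60.0 × 1/1.997 = 30.1 cfs.

U_p ≈ 30.1 cfs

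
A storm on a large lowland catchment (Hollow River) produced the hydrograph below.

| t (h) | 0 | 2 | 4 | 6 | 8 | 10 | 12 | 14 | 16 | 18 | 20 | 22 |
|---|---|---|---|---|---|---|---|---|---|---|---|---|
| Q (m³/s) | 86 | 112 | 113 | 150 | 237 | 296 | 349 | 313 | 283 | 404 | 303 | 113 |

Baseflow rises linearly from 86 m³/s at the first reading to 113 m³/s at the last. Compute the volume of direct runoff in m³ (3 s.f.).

Direct-runoff ordinates (Q − Q_b): 0.00, 23.55, 22.09, 56.64, 141.18, 197.73, 248.27, 209.82, 177.36, 295.91, 192.45, 0.00 m³/s.
ΣQ_DR = 1565 m³/s.
With Δt = 2 h = 7200 s, V = ΣQ_DR · Δt = 1565 × 7200 = 1.13 × 10^7 m³.

V ≈ 1.13 × 10^7 m³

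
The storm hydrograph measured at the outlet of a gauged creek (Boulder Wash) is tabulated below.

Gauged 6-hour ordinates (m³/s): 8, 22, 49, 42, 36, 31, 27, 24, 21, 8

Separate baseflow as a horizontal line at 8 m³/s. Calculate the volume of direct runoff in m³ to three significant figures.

Direct-runoff ordinates (Q − Q_b): 0.0, 14.0, 41.0, 34.0, 28.0, 23.0, 19.0, 16.0, 13.0, 0.0 m³/s.
ΣQ_DR = 188.0 m³/s.
With Δt = 6 h = 21600 s, V = ΣQ_DR · Δt = 188.0 × 21600 = 4.06 × 10^6 m³.

V ≈ 4.06 × 10^6 m³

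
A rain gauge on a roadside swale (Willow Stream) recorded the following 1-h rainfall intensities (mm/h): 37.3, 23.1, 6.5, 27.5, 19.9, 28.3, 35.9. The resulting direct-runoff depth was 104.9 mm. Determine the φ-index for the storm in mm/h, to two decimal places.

Only the 6 blocks with intensity above φ contribute runoff: 37.3, 23.1, 27.5, 19.9, 28.3, 35.9 mm/h.
Σ(I−φ)·Δt = d  ⇒  (37.3+23.1+27.5+19.9+28.3+35.9 − 6φ)·1 = 104.9
φ = (172.0 − 104.9/1) / 6 = 11.18 mm/h.

φ ≈ 11.18 mm/h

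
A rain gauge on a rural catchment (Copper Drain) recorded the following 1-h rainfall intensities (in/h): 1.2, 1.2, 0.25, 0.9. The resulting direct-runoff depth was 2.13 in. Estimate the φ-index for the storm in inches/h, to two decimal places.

φ ≈ 0.39 in/h

Only the 3 blocks with intensity above φ contribute runoff: 1.2, 1.2, 0.9 in/h.
Σ(I−φ)·Δt = d  ⇒  (1.2+1.2+0.9 − 3φ)·1 = 2.13
φ = (3.300 − 2.13/1) / 3 = 0.39 in/h.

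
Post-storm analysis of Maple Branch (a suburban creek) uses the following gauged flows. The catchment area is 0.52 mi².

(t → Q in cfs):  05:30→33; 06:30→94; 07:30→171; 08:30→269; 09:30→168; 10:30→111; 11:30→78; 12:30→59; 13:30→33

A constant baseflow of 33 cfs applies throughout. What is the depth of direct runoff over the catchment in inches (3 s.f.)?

d ≈ 2.14 in

Direct runoff: 0.0, 61.0, 138.0, 236.0, 135.0, 78.0, 45.0, 26.0, 0.0 cfs; ΣQ_DR = 719.0 cfs.
V = ΣQ_DR · Δt = 719.0 × 3600 s = 2.588 × 10^6 ft³.
Over A = 0.52 mi², depth = V / A = 2.14 in.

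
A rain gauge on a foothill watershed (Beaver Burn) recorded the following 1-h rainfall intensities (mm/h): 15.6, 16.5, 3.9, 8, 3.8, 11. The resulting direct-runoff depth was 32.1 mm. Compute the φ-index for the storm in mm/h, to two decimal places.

Only the 4 blocks with intensity above φ contribute runoff: 15.6, 16.5, 8, 11 mm/h.
Σ(I−φ)·Δt = d  ⇒  (15.6+16.5+8+11 − 4φ)·1 = 32.1
φ = (51.10 − 32.1/1) / 4 = 4.75 mm/h.

φ ≈ 4.75 mm/h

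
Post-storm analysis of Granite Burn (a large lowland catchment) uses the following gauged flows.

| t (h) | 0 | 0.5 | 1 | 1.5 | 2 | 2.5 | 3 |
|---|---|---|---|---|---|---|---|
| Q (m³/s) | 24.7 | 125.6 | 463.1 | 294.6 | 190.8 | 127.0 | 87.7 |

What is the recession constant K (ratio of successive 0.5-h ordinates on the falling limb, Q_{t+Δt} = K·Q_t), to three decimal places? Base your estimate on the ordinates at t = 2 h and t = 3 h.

K ≈ 0.678

Using the recession-limb readings at t = 2 h and t = 3 h: Q falls from 190.8 to 87.7 m³/s over 2 intervals.
K = (Q₂/Q₁)^(1/2) = (87.7/190.8)^(1/2) = 0.678.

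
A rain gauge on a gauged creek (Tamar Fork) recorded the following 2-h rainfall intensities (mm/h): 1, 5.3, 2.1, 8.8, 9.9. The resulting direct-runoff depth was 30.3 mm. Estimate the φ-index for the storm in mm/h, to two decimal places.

Only the 3 blocks with intensity above φ contribute runoff: 5.3, 8.8, 9.9 mm/h.
Σ(I−φ)·Δt = d  ⇒  (5.3+8.8+9.9 − 3φ)·2 = 30.3
φ = (24.00 − 30.3/2) / 3 = 2.95 mm/h.

φ ≈ 2.95 mm/h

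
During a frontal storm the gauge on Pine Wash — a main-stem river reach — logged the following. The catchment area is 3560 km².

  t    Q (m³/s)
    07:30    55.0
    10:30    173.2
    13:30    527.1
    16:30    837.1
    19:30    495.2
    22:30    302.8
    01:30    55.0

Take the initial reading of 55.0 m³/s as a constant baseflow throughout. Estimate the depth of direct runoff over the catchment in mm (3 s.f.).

Direct runoff: 0.0, 118.2, 472.1, 782.1, 440.2, 247.8, 0.0 m³/s; ΣQ_DR = 2060 m³/s.
V = ΣQ_DR · Δt = 2060 × 10800 s = 2.225 × 10^7 m³.
Over A = 3560 km², depth = V / A = 6.25 mm.

d ≈ 6.25 mm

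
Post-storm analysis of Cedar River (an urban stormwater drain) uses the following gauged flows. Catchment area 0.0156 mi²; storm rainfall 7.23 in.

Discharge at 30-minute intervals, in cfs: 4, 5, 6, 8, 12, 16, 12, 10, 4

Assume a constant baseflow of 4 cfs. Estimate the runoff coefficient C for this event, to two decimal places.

ΣQ_DR = 41.00 cfs; V = ΣQ_DR·Δt = 73800 ft³.
Runoff depth d = V / A = 2.036 in.
C = d / P = 2.036 / 7.23 = 0.28.

C ≈ 0.28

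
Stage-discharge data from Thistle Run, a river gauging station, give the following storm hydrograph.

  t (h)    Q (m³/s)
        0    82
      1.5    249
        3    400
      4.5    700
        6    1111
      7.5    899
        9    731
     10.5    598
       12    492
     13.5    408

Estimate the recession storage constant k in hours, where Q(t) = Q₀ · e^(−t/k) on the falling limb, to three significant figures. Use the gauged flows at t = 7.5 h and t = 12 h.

k ≈ 7.47 h

On the falling limb, Q drops from 899 to 492 m³/s between t = 7.5 h and t = 12 h (Δt = 4.5 h).
k = −Δt / ln(Q₂/Q₁) = −4.5 / ln(492/899) = 7.47 h.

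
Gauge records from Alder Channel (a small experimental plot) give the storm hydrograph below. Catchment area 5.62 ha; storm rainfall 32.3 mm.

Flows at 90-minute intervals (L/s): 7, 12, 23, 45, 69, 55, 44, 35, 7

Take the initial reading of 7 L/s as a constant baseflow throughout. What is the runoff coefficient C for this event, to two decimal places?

ΣQ_DR = 234.0 L/s; V = ΣQ_DR·Δt = 1.264 × 10^6 L.
Runoff depth d = V / A = 22.48 mm.
C = d / P = 22.48 / 32.3 = 0.70.

C ≈ 0.70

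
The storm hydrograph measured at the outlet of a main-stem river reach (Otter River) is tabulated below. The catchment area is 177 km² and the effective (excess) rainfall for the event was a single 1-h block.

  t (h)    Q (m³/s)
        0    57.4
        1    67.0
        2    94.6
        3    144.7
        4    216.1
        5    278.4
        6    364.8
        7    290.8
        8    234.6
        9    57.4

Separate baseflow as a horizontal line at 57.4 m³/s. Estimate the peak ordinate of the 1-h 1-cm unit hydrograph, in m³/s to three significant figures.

U_p ≈ 123 m³/s

Direct runoff: 0.0, 9.6, 37.2, 87.3, 158.7, 221.0, 307.4, 233.4, 177.2, 0.0 m³/s; ΣQ_DR = 1232 m³/s, peak = 307.4 m³/s.
Runoff depth d = ΣQ_DR·Δt / A = 1232 × 3600 / (177 km²) = 25.05 mm.
The 1-cm UH is the DRH scaled by (10 mm)/d, so U_p = 307.4 × 10/25.05 = 123 m³/s.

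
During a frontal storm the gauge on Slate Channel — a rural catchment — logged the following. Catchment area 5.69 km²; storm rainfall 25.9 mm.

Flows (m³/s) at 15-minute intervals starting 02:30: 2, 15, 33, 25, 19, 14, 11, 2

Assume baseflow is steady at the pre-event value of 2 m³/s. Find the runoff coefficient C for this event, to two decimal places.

C ≈ 0.64

ΣQ_DR = 105.0 m³/s; V = ΣQ_DR·Δt = 94500 m³.
Runoff depth d = V / A = 16.61 mm.
C = d / P = 16.61 / 25.9 = 0.64.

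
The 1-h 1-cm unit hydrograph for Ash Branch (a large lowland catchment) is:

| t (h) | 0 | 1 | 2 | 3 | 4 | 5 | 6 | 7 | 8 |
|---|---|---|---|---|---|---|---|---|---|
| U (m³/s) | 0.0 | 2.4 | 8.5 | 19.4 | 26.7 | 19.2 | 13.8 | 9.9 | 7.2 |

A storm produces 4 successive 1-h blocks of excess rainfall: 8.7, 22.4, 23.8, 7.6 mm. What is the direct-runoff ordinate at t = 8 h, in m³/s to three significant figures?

By discrete convolution, Q_j = Σ (P_i / 10 mm) · U_{j−i}.
At t = 8 h (j=8): Q = (8.7/10)·7.2 + (22.4/10)·9.9 + (23.8/10)·13.8 + (7.6/10)·19.2 = 75.9 m³/s.

Q ≈ 75.9 m³/s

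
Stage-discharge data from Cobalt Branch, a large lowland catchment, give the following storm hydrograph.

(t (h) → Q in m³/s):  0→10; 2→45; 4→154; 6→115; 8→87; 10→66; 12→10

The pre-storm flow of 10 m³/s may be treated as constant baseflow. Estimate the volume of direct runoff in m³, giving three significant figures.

V ≈ 3.00 × 10^6 m³

Direct-runoff ordinates (Q − Q_b): 0.0, 35.0, 144.0, 105.0, 77.0, 56.0, 0.0 m³/s.
ΣQ_DR = 417.0 m³/s.
With Δt = 2 h = 7200 s, V = ΣQ_DR · Δt = 417.0 × 7200 = 3.00 × 10^6 m³.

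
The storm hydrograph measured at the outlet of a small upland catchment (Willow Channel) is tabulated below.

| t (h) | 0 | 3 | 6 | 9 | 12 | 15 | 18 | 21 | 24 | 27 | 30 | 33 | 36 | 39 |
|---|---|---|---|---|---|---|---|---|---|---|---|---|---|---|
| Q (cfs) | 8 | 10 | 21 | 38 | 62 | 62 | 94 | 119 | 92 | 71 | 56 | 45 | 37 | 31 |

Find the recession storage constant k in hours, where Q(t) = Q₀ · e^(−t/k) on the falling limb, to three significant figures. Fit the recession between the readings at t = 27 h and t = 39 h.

On the falling limb, Q drops from 71 to 31 cfs between t = 27 h and t = 39 h (Δt = 12 h).
k = −Δt / ln(Q₂/Q₁) = −12 / ln(31/71) = 14.5 h.

k ≈ 14.5 h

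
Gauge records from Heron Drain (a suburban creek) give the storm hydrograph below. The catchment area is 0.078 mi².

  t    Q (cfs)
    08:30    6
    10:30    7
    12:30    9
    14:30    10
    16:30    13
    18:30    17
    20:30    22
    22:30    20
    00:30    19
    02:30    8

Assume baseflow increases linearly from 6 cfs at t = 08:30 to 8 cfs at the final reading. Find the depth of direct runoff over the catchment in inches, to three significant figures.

d ≈ 2.42 in

Direct runoff: 0.00, 0.78, 2.56, 3.33, 6.11, 9.89, 14.67, 12.44, 11.22, 0.00 cfs; ΣQ_DR = 61.00 cfs.
V = ΣQ_DR · Δt = 61.00 × 7200 s = 4.392 × 10^5 ft³.
Over A = 0.078 mi², depth = V / A = 2.42 in.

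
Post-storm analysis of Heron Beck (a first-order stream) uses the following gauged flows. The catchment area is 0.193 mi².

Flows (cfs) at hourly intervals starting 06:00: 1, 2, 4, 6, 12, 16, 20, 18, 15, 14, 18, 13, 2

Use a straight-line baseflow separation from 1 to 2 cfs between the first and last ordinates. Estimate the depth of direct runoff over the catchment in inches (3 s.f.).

d ≈ 0.976 in

Direct runoff: 0.00, 0.92, 2.83, 4.75, 10.67, 14.58, 18.50, 16.42, 13.33, 12.25, 16.17, 11.08, 0.00 cfs; ΣQ_DR = 121.5 cfs.
V = ΣQ_DR · Δt = 121.5 × 3600 s = 4.374 × 10^5 ft³.
Over A = 0.193 mi², depth = V / A = 0.976 in.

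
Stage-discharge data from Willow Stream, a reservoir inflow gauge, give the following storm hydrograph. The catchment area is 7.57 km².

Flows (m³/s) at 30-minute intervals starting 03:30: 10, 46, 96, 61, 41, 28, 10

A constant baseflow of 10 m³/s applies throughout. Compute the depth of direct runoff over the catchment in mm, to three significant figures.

d ≈ 52.8 mm

Direct runoff: 0.0, 36.0, 86.0, 51.0, 31.0, 18.0, 0.0 m³/s; ΣQ_DR = 222.0 m³/s.
V = ΣQ_DR · Δt = 222.0 × 1800 s = 3.996 × 10^5 m³.
Over A = 7.57 km², depth = V / A = 52.8 mm.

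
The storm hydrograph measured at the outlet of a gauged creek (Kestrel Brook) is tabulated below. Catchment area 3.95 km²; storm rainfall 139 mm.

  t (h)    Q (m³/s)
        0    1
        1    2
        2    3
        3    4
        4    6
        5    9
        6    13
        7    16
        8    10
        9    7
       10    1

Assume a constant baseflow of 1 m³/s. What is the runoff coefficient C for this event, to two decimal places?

C ≈ 0.40

ΣQ_DR = 61.00 m³/s; V = ΣQ_DR·Δt = 2.196 × 10^5 m³.
Runoff depth d = V / A = 55.59 mm.
C = d / P = 55.59 / 139 = 0.40.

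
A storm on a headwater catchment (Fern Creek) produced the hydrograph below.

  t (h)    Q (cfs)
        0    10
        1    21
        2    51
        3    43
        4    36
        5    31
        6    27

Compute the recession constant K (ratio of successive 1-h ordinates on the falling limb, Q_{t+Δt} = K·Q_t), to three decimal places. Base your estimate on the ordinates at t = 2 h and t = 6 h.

K ≈ 0.853

Using the recession-limb readings at t = 2 h and t = 6 h: Q falls from 51 to 27 cfs over 4 intervals.
K = (Q₂/Q₁)^(1/4) = (27/51)^(1/4) = 0.853.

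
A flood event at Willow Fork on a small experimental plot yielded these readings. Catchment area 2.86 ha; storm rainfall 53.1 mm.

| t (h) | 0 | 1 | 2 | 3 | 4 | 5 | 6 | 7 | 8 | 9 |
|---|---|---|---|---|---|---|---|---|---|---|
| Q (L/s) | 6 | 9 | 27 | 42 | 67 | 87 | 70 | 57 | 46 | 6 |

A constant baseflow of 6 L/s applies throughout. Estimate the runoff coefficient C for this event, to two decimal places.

ΣQ_DR = 357.0 L/s; V = ΣQ_DR·Δt = 1.285 × 10^6 L.
Runoff depth d = V / A = 44.94 mm.
C = d / P = 44.94 / 53.1 = 0.85.

C ≈ 0.85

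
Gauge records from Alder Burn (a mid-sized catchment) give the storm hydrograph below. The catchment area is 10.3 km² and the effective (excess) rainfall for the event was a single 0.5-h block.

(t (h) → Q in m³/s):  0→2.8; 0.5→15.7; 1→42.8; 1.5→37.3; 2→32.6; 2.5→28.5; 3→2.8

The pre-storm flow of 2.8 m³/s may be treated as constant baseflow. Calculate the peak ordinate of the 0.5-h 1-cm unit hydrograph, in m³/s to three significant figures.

U_p ≈ 16.0 m³/s

Direct runoff: 0.0, 12.9, 40.0, 34.5, 29.8, 25.7, 0.0 m³/s; ΣQ_DR = 142.9 m³/s, peak = 40.0 m³/s.
Runoff depth d = ΣQ_DR·Δt / A = 142.9 × 1800 / (10.3 km²) = 24.97 mm.
The 1-cm UH is the DRH scaled by (10 mm)/d, so U_p = 40.0 × 10/24.97 = 16.0 m³/s.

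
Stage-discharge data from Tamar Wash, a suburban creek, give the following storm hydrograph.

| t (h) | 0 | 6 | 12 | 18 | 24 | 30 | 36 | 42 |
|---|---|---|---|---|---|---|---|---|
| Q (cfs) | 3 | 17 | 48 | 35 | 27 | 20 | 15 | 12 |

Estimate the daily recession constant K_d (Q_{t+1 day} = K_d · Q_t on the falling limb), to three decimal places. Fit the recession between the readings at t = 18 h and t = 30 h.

Between t = 18 h and t = 30 h the flow falls from 35 to 20 cfs over 2×6 h = 12 h.
Per-interval ratio K = (20/35)^(1/2) = 0.7559; K_d = K^(24/6) = 0.327.

K_d ≈ 0.327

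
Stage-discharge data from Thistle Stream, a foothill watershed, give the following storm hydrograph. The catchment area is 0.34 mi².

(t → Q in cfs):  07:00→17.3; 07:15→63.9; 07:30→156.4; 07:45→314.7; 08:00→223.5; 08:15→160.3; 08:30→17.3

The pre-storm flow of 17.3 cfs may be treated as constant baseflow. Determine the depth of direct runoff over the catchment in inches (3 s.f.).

d ≈ 0.948 in

Direct runoff: 0.0, 46.6, 139.1, 297.4, 206.2, 143.0, 0.0 cfs; ΣQ_DR = 832.3 cfs.
V = ΣQ_DR · Δt = 832.3 × 900 s = 7.491 × 10^5 ft³.
Over A = 0.34 mi², depth = V / A = 0.948 in.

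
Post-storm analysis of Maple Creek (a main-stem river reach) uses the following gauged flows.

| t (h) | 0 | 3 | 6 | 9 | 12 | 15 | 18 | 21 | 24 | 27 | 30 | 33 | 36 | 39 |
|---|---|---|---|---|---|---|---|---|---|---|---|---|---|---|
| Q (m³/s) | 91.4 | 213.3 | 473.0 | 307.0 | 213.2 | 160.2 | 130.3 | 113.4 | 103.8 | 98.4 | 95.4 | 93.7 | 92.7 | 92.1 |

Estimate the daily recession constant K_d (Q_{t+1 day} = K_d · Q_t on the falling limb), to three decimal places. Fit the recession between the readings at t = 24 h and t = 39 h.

Between t = 24 h and t = 39 h the flow falls from 103.8 to 92.1 m³/s over 5×3 h = 15 h.
Per-interval ratio K = (92.1/103.8)^(1/5) = 0.9764; K_d = K^(24/3) = 0.826.

K_d ≈ 0.826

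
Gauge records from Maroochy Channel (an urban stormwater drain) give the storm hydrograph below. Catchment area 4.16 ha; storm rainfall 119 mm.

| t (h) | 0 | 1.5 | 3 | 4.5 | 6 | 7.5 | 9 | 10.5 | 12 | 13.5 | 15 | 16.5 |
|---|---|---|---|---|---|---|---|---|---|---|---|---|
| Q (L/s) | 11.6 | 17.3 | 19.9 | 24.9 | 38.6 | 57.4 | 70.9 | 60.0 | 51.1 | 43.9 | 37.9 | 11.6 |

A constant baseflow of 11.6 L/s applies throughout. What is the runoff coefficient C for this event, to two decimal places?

C ≈ 0.33

ΣQ_DR = 305.9 L/s; V = ΣQ_DR·Δt = 1.652 × 10^6 L.
Runoff depth d = V / A = 39.71 mm.
C = d / P = 39.71 / 119 = 0.33.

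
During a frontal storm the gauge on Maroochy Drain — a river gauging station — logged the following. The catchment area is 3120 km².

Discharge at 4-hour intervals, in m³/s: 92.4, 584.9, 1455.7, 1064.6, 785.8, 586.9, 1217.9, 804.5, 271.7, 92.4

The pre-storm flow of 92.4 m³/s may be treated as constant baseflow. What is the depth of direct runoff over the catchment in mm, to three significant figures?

d ≈ 27.8 mm

Direct runoff: 0.0, 492.5, 1363.3, 972.2, 693.4, 494.5, 1125.5, 712.1, 179.3, 0.0 m³/s; ΣQ_DR = 6033 m³/s.
V = ΣQ_DR · Δt = 6033 × 14400 s = 8.687 × 10^7 m³.
Over A = 3120 km², depth = V / A = 27.8 mm.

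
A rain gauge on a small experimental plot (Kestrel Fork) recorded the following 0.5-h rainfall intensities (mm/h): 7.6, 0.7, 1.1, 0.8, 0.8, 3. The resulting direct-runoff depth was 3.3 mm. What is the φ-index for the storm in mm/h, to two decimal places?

Only the 2 blocks with intensity above φ contribute runoff: 7.6, 3 mm/h.
Σ(I−φ)·Δt = d  ⇒  (7.6+3 − 2φ)·0.5 = 3.3
φ = (10.60 − 3.3/0.5) / 2 = 2.00 mm/h.

φ ≈ 2.00 mm/h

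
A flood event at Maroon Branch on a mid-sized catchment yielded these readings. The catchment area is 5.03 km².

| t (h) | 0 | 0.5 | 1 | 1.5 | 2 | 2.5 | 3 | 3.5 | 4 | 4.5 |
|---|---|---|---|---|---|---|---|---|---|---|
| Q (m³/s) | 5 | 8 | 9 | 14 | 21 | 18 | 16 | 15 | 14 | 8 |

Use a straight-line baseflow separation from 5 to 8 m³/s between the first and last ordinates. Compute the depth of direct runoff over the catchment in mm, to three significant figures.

d ≈ 22.5 mm

Direct runoff: 0.00, 2.67, 3.33, 8.00, 14.67, 11.33, 9.00, 7.67, 6.33, 0.00 m³/s; ΣQ_DR = 63.00 m³/s.
V = ΣQ_DR · Δt = 63.00 × 1800 s = 1.134 × 10^5 m³.
Over A = 5.03 km², depth = V / A = 22.5 mm.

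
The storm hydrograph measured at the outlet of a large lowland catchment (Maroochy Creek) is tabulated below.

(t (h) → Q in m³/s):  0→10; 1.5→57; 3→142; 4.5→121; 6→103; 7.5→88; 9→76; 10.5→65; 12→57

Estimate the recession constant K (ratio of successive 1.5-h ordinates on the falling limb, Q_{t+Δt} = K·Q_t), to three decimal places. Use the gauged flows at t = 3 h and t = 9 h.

Using the recession-limb readings at t = 3 h and t = 9 h: Q falls from 142 to 76 m³/s over 4 intervals.
K = (Q₂/Q₁)^(1/4) = (76/142)^(1/4) = 0.855.

K ≈ 0.855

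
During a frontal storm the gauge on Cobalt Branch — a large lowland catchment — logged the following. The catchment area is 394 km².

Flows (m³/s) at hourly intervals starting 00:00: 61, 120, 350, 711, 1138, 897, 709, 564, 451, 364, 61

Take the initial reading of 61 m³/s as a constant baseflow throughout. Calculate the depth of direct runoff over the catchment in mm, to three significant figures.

Direct runoff: 0.0, 59.0, 289.0, 650.0, 1077.0, 836.0, 648.0, 503.0, 390.0, 303.0, 0.0 m³/s; ΣQ_DR = 4755 m³/s.
V = ΣQ_DR · Δt = 4755 × 3600 s = 1.712 × 10^7 m³.
Over A = 394 km², depth = V / A = 43.4 mm.

d ≈ 43.4 mm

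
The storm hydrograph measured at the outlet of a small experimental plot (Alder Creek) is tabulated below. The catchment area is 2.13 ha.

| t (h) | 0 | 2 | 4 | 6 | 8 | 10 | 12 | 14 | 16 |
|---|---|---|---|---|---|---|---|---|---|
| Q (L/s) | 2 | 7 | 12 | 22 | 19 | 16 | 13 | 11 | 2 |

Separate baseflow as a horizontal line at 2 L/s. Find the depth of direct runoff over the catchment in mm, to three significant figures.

d ≈ 29.1 mm

Direct runoff: 0.0, 5.0, 10.0, 20.0, 17.0, 14.0, 11.0, 9.0, 0.0 L/s; ΣQ_DR = 86.00 L/s.
V = ΣQ_DR · Δt = 86.00 × 7200 s = 6.192 × 10^5 L.
Over A = 2.13 ha, depth = V / A = 29.1 mm.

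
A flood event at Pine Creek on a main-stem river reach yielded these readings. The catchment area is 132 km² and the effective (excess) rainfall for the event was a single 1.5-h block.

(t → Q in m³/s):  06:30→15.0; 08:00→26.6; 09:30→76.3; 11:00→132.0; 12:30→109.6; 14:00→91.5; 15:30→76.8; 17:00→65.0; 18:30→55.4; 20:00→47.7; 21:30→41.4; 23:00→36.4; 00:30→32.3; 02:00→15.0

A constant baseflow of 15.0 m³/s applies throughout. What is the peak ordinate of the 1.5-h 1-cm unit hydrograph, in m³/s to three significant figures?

Direct runoff: 0.0, 11.6, 61.3, 117.0, 94.6, 76.5, 61.8, 50.0, 40.4, 32.7, 26.4, 21.4, 17.3, 0.0 m³/s; ΣQ_DR = 611.0 m³/s, peak = 117.0 m³/s.
Runoff depth d = ΣQ_DR·Δt / A = 611.0 × 5400 / (132 km²) = 25.00 mm.
The 1-cm UH is the DRH scaled by (10 mm)/d, so U_p = 117.0 × 10/25.00 = 46.8 m³/s.

U_p ≈ 46.8 m³/s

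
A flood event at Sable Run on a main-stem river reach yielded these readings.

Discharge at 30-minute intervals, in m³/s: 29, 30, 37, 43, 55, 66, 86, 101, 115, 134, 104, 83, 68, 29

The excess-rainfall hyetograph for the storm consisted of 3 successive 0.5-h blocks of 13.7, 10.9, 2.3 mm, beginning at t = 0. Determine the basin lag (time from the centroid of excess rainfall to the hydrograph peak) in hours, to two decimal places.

t_L ≈ 3.96 h

Centroid of excess rainfall: t_c = Σ P_i·t̄_i / ΣP_i = 0.5381 h (block centres at 0.25, 0.75, 1.25 h).
Hydrograph peak occurs at t = 4.5 h, so basin lag t_L = 4.5 − 0.5381 = 3.96 h.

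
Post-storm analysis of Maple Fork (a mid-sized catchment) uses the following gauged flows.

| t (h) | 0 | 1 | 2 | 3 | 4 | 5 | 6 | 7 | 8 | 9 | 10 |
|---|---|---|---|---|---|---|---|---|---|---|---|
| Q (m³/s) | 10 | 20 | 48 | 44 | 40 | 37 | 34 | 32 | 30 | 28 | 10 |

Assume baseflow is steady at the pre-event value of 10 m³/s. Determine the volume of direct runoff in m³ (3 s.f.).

V ≈ 8.03 × 10^5 m³

Direct-runoff ordinates (Q − Q_b): 0.0, 10.0, 38.0, 34.0, 30.0, 27.0, 24.0, 22.0, 20.0, 18.0, 0.0 m³/s.
ΣQ_DR = 223.0 m³/s.
With Δt = 1 h = 3600 s, V = ΣQ_DR · Δt = 223.0 × 3600 = 8.03 × 10^5 m³.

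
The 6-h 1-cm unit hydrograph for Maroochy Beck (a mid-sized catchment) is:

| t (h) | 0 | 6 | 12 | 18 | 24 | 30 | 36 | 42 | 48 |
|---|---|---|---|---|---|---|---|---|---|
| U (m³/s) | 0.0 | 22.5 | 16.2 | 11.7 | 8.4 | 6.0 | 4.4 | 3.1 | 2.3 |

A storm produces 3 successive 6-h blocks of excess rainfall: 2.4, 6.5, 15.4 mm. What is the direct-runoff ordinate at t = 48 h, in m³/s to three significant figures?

By discrete convolution, Q_j = Σ (P_i / 10 mm) · U_{j−i}.
At t = 48 h (j=8): Q = (2.4/10)·2.3 + (6.5/10)·3.1 + (15.4/10)·4.4 = 9.34 m³/s.

Q ≈ 9.34 m³/s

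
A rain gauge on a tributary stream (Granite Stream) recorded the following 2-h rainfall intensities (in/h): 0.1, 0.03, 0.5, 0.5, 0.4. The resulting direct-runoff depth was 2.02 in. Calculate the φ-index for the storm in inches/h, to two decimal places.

φ ≈ 0.13 in/h

Only the 3 blocks with intensity above φ contribute runoff: 0.5, 0.5, 0.4 in/h.
Σ(I−φ)·Δt = d  ⇒  (0.5+0.5+0.4 − 3φ)·2 = 2.02
φ = (1.400 − 2.02/2) / 3 = 0.13 in/h.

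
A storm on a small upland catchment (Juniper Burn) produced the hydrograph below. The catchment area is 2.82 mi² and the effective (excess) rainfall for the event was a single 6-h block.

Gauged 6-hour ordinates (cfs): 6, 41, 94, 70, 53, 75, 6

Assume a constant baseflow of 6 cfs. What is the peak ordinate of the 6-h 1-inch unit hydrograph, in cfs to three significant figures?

U_p ≈ 88.1 cfs

Direct runoff: 0.0, 35.0, 88.0, 64.0, 47.0, 69.0, 0.0 cfs; ΣQ_DR = 303.0 cfs, peak = 88.0 cfs.
Runoff depth d = ΣQ_DR·Δt / A = 303.0 × 21600 / (2.82 mi²) = 0.9990 in.
The 1-inch UH is the DRH scaled by (1 in)/d, so U_p = 88.0 × 1/0.9990 = 88.1 cfs.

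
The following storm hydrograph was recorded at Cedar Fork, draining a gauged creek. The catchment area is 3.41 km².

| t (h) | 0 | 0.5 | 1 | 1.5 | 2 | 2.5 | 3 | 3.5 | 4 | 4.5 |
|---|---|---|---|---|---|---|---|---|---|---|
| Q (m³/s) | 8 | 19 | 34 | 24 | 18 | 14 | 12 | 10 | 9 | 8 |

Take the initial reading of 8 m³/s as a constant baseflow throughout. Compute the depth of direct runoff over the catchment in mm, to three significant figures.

d ≈ 40.1 mm

Direct runoff: 0.0, 11.0, 26.0, 16.0, 10.0, 6.0, 4.0, 2.0, 1.0, 0.0 m³/s; ΣQ_DR = 76.00 m³/s.
V = ΣQ_DR · Δt = 76.00 × 1800 s = 1.368 × 10^5 m³.
Over A = 3.41 km², depth = V / A = 40.1 mm.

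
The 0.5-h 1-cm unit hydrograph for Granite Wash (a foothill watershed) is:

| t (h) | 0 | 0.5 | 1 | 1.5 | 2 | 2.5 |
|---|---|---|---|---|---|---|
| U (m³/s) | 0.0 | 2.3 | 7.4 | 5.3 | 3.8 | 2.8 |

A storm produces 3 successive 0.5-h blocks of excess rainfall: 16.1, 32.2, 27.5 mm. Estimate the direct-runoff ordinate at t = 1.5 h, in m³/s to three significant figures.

By discrete convolution, Q_j = Σ (P_i / 10 mm) · U_{j−i}.
At t = 1.5 h (j=3): Q = (16.1/10)·5.3 + (32.2/10)·7.4 + (27.5/10)·2.3 = 38.7 m³/s.

Q ≈ 38.7 m³/s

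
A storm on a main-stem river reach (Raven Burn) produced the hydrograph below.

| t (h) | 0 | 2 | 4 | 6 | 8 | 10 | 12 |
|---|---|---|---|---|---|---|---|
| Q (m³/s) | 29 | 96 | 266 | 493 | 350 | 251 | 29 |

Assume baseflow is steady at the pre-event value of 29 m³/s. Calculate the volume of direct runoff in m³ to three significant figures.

V ≈ 9.44 × 10^6 m³

Direct-runoff ordinates (Q − Q_b): 0.0, 67.0, 237.0, 464.0, 321.0, 222.0, 0.0 m³/s.
ΣQ_DR = 1311 m³/s.
With Δt = 2 h = 7200 s, V = ΣQ_DR · Δt = 1311 × 7200 = 9.44 × 10^6 m³.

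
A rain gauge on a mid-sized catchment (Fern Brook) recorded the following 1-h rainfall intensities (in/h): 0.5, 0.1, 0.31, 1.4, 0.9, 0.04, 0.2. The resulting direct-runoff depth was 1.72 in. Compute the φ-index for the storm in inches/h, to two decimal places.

Only the 3 blocks with intensity above φ contribute runoff: 0.5, 1.4, 0.9 in/h.
Σ(I−φ)·Δt = d  ⇒  (0.5+1.4+0.9 − 3φ)·1 = 1.72
φ = (2.800 − 1.72/1) / 3 = 0.36 in/h.

φ ≈ 0.36 in/h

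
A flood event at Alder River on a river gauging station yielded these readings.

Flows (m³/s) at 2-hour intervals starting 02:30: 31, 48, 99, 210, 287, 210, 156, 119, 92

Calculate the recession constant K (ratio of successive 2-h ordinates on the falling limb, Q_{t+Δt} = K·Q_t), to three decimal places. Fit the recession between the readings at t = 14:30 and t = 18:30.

Using the recession-limb readings at t = 14:30 and t = 18:30: Q falls from 156 to 92 m³/s over 2 intervals.
K = (Q₂/Q₁)^(1/2) = (92/156)^(1/2) = 0.768.

K ≈ 0.768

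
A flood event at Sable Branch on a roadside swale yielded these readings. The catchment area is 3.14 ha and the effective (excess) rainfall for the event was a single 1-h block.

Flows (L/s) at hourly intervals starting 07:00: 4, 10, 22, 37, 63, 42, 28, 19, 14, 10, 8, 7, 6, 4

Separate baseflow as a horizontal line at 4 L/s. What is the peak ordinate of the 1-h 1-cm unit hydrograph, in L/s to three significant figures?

U_p ≈ 23.6 L/s

Direct runoff: 0.0, 6.0, 18.0, 33.0, 59.0, 38.0, 24.0, 15.0, 10.0, 6.0, 4.0, 3.0, 2.0, 0.0 L/s; ΣQ_DR = 218.0 L/s, peak = 59.0 L/s.
Runoff depth d = ΣQ_DR·Δt / A = 218.0 × 3600 / (3.14 ha) = 24.99 mm.
The 1-cm UH is the DRH scaled by (10 mm)/d, so U_p = 59.0 × 10/24.99 = 23.6 L/s.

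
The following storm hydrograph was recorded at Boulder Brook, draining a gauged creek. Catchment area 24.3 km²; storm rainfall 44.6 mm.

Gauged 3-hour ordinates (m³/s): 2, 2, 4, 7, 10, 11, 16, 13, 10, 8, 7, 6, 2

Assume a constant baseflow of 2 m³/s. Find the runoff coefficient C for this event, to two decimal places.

C ≈ 0.72

ΣQ_DR = 72.00 m³/s; V = ΣQ_DR·Δt = 7.776 × 10^5 m³.
Runoff depth d = V / A = 32.00 mm.
C = d / P = 32.00 / 44.6 = 0.72.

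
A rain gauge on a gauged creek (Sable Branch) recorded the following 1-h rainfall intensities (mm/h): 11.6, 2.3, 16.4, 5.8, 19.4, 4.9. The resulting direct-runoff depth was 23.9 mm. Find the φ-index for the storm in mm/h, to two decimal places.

Only the 3 blocks with intensity above φ contribute runoff: 11.6, 16.4, 19.4 mm/h.
Σ(I−φ)·Δt = d  ⇒  (11.6+16.4+19.4 − 3φ)·1 = 23.9
φ = (47.40 − 23.9/1) / 3 = 7.83 mm/h.

φ ≈ 7.83 mm/h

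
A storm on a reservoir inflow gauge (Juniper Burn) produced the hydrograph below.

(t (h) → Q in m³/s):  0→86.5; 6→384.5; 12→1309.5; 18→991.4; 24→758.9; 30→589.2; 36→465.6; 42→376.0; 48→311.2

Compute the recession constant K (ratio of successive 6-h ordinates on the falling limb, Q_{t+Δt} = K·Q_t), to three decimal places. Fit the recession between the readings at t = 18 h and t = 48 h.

Using the recession-limb readings at t = 18 h and t = 48 h: Q falls from 991.4 to 311.2 m³/s over 5 intervals.
K = (Q₂/Q₁)^(1/5) = (311.2/991.4)^(1/5) = 0.793.

K ≈ 0.793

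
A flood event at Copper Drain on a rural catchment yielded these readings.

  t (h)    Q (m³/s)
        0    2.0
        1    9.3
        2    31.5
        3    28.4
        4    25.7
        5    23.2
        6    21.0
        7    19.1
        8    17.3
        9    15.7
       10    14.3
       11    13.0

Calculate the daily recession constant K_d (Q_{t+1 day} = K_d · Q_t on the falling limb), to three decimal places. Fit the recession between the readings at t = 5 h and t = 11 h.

Between t = 5 h and t = 11 h the flow falls from 23.2 to 13.0 m³/s over 6×1 h = 6 h.
Per-interval ratio K = (13.0/23.2)^(1/6) = 0.9080; K_d = K^(24/1) = 0.099.

K_d ≈ 0.099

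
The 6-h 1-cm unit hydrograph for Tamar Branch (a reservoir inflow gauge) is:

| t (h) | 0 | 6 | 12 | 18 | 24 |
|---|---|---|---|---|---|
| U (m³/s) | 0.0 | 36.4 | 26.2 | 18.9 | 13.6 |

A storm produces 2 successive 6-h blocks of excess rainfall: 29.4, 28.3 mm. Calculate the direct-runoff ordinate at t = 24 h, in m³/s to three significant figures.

Q ≈ 93.5 m³/s

By discrete convolution, Q_j = Σ (P_i / 10 mm) · U_{j−i}.
At t = 24 h (j=4): Q = (29.4/10)·13.6 + (28.3/10)·18.9 = 93.5 m³/s.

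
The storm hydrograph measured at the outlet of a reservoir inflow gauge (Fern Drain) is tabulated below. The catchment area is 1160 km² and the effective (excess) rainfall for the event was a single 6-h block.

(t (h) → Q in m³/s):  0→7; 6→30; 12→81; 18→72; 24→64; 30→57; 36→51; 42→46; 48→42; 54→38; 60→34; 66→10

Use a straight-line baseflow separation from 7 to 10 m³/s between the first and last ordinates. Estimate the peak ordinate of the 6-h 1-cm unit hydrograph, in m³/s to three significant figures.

Direct runoff: 0.00, 22.73, 73.45, 64.18, 55.91, 48.64, 42.36, 37.09, 32.82, 28.55, 24.27, 0.00 m³/s; ΣQ_DR = 430.0 m³/s, peak = 73.45 m³/s.
Runoff depth d = ΣQ_DR·Δt / A = 430.0 × 21600 / (1160 km²) = 8.007 mm.
The 1-cm UH is the DRH scaled by (10 mm)/d, so U_p = 73.45 × 10/8.007 = 91.7 m³/s.

U_p ≈ 91.7 m³/s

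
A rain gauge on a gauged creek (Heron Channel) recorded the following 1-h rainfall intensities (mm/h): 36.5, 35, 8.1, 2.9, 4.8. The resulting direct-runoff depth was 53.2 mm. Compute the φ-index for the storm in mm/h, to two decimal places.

φ ≈ 9.15 mm/h

Only the 2 blocks with intensity above φ contribute runoff: 36.5, 35 mm/h.
Σ(I−φ)·Δt = d  ⇒  (36.5+35 − 2φ)·1 = 53.2
φ = (71.50 − 53.2/1) / 2 = 9.15 mm/h.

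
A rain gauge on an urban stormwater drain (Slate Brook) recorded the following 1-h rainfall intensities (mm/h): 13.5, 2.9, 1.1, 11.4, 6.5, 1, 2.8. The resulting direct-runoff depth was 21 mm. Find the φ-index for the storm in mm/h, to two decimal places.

φ ≈ 3.47 mm/h

Only the 3 blocks with intensity above φ contribute runoff: 13.5, 11.4, 6.5 mm/h.
Σ(I−φ)·Δt = d  ⇒  (13.5+11.4+6.5 − 3φ)·1 = 21
φ = (31.40 − 21/1) / 3 = 3.47 mm/h.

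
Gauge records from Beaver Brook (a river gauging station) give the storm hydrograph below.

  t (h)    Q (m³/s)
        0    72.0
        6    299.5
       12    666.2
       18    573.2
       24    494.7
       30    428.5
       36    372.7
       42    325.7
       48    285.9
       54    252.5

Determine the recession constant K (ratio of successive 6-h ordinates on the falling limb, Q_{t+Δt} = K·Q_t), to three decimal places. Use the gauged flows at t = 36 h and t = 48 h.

Using the recession-limb readings at t = 36 h and t = 48 h: Q falls from 372.7 to 285.9 m³/s over 2 intervals.
K = (Q₂/Q₁)^(1/2) = (285.9/372.7)^(1/2) = 0.876.

K ≈ 0.876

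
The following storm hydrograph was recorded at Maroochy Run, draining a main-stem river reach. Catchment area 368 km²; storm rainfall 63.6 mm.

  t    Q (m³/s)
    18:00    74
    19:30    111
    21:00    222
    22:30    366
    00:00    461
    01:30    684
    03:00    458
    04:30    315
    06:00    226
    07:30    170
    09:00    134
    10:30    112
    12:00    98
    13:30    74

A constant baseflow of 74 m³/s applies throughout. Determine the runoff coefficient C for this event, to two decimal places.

ΣQ_DR = 2469 m³/s; V = ΣQ_DR·Δt = 1.333 × 10^7 m³.
Runoff depth d = V / A = 36.23 mm.
C = d / P = 36.23 / 63.6 = 0.57.

C ≈ 0.57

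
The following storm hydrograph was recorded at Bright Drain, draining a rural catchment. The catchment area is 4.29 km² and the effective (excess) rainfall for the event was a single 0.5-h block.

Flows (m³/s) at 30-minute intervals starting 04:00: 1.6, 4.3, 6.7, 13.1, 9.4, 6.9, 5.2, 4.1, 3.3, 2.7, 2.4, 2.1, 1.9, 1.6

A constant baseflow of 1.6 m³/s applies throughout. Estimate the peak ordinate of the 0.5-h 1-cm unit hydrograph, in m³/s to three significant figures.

Direct runoff: 0.0, 2.7, 5.1, 11.5, 7.8, 5.3, 3.6, 2.5, 1.7, 1.1, 0.8, 0.5, 0.3, 0.0 m³/s; ΣQ_DR = 42.90 m³/s, peak = 11.5 m³/s.
Runoff depth d = ΣQ_DR·Δt / A = 42.90 × 1800 / (4.29 km²) = 18.00 mm.
The 1-cm UH is the DRH scaled by (10 mm)/d, so U_p = 11.5 × 10/18.00 = 6.39 m³/s.

U_p ≈ 6.39 m³/s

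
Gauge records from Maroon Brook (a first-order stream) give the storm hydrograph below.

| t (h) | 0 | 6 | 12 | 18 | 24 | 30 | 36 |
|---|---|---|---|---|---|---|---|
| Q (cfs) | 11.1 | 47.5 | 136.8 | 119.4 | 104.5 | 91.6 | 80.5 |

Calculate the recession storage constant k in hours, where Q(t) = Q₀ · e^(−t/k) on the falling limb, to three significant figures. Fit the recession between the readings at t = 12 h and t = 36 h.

On the falling limb, Q drops from 136.8 to 80.5 cfs between t = 12 h and t = 36 h (Δt = 24 h).
k = −Δt / ln(Q₂/Q₁) = −24 / ln(80.5/136.8) = 45.3 h.

k ≈ 45.3 h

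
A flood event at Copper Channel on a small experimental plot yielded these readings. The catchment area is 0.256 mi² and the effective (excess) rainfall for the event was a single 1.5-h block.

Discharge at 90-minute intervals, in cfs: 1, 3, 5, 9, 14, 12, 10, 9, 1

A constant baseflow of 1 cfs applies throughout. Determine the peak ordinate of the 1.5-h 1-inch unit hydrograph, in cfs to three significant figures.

U_p ≈ 26.0 cfs

Direct runoff: 0.0, 2.0, 4.0, 8.0, 13.0, 11.0, 9.0, 8.0, 0.0 cfs; ΣQ_DR = 55.00 cfs, peak = 13.0 cfs.
Runoff depth d = ΣQ_DR·Δt / A = 55.00 × 5400 / (0.256 mi²) = 0.4994 in.
The 1-inch UH is the DRH scaled by (1 in)/d, so U_p = 13.0 × 1/0.4994 = 26.0 cfs.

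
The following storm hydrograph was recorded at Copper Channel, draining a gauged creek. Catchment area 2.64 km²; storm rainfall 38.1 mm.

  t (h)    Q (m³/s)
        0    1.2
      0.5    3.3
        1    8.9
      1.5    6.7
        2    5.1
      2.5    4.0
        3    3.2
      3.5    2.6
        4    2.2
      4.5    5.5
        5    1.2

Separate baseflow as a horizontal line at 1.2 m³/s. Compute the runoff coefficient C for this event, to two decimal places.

C ≈ 0.55

ΣQ_DR = 30.70 m³/s; V = ΣQ_DR·Δt = 55260 m³.
Runoff depth d = V / A = 20.93 mm.
C = d / P = 20.93 / 38.1 = 0.55.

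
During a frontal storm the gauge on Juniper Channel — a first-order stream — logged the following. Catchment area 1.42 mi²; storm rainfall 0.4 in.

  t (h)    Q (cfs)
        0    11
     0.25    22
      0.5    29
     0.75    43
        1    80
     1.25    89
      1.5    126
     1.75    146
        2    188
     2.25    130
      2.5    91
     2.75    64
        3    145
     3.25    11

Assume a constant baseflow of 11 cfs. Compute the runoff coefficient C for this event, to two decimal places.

ΣQ_DR = 1021 cfs; V = ΣQ_DR·Δt = 9.189 × 10^5 ft³.
Runoff depth d = V / A = 0.2785 in.
C = d / P = 0.2785 / 0.4 = 0.70.

C ≈ 0.70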